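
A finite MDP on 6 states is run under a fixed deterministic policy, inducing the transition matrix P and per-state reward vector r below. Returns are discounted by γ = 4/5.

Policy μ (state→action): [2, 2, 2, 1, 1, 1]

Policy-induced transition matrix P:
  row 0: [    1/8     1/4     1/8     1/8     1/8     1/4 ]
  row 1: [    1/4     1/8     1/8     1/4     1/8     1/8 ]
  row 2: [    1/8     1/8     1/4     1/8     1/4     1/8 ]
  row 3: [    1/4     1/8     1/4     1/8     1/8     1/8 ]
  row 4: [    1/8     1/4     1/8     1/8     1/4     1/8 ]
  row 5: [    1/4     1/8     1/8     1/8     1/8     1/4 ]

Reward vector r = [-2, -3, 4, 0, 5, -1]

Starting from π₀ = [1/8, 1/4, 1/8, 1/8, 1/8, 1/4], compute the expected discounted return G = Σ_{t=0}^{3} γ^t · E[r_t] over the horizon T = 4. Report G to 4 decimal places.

t=0: π = [0.1250, 0.2500, 0.1250, 0.1250, 0.1250, 0.2500], E[r] = -0.1250, γ^t·E[r] = -0.125000, running G = -0.125000
t=1: π = [0.2031, 0.1563, 0.1563, 0.1563, 0.1563, 0.1719], E[r] = 0.3594, γ^t·E[r] = 0.287500, running G = 0.162500
t=2: π = [0.1855, 0.1699, 0.1641, 0.1445, 0.1641, 0.1719], E[r] = 0.4238, γ^t·E[r] = 0.271250, running G = 0.433750
t=3: π = [0.1858, 0.1687, 0.1636, 0.1462, 0.1660, 0.1697], E[r] = 0.4370, γ^t·E[r] = 0.223750, running G = 0.657500

G = 0.6575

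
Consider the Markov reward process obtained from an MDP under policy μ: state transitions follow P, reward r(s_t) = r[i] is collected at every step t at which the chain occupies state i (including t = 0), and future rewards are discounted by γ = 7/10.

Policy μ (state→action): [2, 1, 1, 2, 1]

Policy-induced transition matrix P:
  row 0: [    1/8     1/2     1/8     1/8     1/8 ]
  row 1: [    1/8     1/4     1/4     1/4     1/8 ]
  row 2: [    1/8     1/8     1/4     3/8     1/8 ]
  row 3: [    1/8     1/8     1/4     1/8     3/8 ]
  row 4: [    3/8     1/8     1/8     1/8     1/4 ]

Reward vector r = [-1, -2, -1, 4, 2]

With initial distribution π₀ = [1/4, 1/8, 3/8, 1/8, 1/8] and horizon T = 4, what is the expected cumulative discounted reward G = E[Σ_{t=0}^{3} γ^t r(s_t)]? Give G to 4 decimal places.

t=0: π = [0.2500, 0.1250, 0.3750, 0.1250, 0.1250], E[r] = -0.1250, γ^t·E[r] = -0.125000, running G = -0.125000
t=1: π = [0.1563, 0.2344, 0.2031, 0.2344, 0.1719], E[r] = 0.4531, γ^t·E[r] = 0.317188, running G = 0.192188
t=2: π = [0.1680, 0.2129, 0.2090, 0.2051, 0.2051], E[r] = 0.4277, γ^t·E[r] = 0.209590, running G = 0.401777
t=3: π = [0.1763, 0.2146, 0.2034, 0.2039, 0.2019], E[r] = 0.4104, γ^t·E[r] = 0.140767, running G = 0.542545

G = 0.5425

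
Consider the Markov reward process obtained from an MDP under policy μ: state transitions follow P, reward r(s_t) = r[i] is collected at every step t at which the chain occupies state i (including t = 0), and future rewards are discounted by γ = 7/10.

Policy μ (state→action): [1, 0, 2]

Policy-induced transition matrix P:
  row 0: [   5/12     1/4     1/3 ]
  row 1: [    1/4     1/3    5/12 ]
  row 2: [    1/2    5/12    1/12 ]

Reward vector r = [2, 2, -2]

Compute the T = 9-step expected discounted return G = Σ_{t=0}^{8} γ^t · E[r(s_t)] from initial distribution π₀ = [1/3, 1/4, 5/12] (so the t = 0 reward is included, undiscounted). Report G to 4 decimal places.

G = 2.2846

t=0: π = [0.3333, 0.2500, 0.4167], E[r] = 0.3333, γ^t·E[r] = 0.333333, running G = 0.333333
t=1: π = [0.4097, 0.3403, 0.2500], E[r] = 1.0000, γ^t·E[r] = 0.700000, running G = 1.033333
t=2: π = [0.3808, 0.3200, 0.2992], E[r] = 0.8032, γ^t·E[r] = 0.393588, running G = 1.426921
t=3: π = [0.3883, 0.3265, 0.2852], E[r] = 0.8592, γ^t·E[r] = 0.294699, running G = 1.721621
t=4: π = [0.3860, 0.3247, 0.2892], E[r] = 0.8430, γ^t·E[r] = 0.202411, running G = 1.924031
t=5: π = [0.3866, 0.3253, 0.2881], E[r] = 0.8477, γ^t·E[r] = 0.142466, running G = 2.066498
t=6: π = [0.3865, 0.3251, 0.2884], E[r] = 0.8463, γ^t·E[r] = 0.099570, running G = 2.166068
t=7: π = [0.3865, 0.3252, 0.2883], E[r] = 0.8467, γ^t·E[r] = 0.069730, running G = 2.235798
t=8: π = [0.3865, 0.3252, 0.2883], E[r] = 0.8466, γ^t·E[r] = 0.048805, running G = 2.284603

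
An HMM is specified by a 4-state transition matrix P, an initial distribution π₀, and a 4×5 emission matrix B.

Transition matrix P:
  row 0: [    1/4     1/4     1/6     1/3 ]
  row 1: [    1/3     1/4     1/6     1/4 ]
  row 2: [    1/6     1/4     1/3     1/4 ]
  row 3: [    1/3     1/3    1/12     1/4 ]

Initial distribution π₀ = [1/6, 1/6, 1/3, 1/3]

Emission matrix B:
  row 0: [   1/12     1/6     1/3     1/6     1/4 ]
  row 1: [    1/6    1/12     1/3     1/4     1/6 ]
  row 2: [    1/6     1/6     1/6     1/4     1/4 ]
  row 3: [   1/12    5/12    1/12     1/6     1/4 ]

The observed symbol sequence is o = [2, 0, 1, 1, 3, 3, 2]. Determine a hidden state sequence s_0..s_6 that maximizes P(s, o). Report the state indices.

t=0: δ = [5.556e-02, 5.556e-02, 5.556e-02, 2.778e-02]  (obs o_0=2)
t=1: δ = [1.543e-03, 2.315e-03, 3.086e-03, 1.543e-03]  ψ = [1, 0, 2, 0]  (obs o_1=0)
t=2: δ = [1.286e-04, 6.430e-05, 1.715e-04, 3.215e-04]  ψ = [1, 2, 2, 2]  (obs o_2=1)
t=3: δ = [1.786e-05, 8.931e-06, 9.526e-06, 3.349e-05]  ψ = [3, 3, 2, 3]  (obs o_3=1)
t=4: δ = [1.861e-06, 2.791e-06, 7.938e-07, 1.395e-06]  ψ = [3, 3, 2, 3]  (obs o_4=3)
t=5: δ = [1.550e-07, 1.744e-07, 1.163e-07, 1.163e-07]  ψ = [1, 1, 1, 1]  (obs o_5=3)
t=6: δ = [1.938e-08, 1.454e-08, 6.460e-09, 4.307e-09]  ψ = [1, 1, 2, 0]  (obs o_6=2)
backtrack: best end state = 0; path = [2, 2, 3, 3, 1, 1, 0]

path = [2, 2, 3, 3, 1, 1, 0]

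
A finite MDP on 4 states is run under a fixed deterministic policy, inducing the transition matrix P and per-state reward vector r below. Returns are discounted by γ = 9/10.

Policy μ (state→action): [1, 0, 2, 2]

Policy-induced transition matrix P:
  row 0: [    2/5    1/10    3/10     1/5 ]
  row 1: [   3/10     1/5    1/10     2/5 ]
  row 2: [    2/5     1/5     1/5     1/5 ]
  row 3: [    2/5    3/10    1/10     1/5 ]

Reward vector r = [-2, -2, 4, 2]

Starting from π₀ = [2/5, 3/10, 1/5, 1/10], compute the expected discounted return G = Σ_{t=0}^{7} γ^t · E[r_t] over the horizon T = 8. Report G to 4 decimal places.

t=0: π = [0.4000, 0.3000, 0.2000, 0.1000], E[r] = -0.4000, γ^t·E[r] = -0.400000, running G = -0.400000
t=1: π = [0.3700, 0.1700, 0.2000, 0.2600], E[r] = 0.2400, γ^t·E[r] = 0.216000, running G = -0.184000
t=2: π = [0.3830, 0.1890, 0.1940, 0.2340], E[r] = 0.1000, γ^t·E[r] = 0.081000, running G = -0.103000
t=3: π = [0.3811, 0.1851, 0.1960, 0.2378], E[r] = 0.1272, γ^t·E[r] = 0.092729, running G = -0.010271
t=4: π = [0.3815, 0.1857, 0.1958, 0.2370], E[r] = 0.1230, γ^t·E[r] = 0.080700, running G = 0.070429
t=5: π = [0.3814, 0.1856, 0.1959, 0.2371], E[r] = 0.1238, γ^t·E[r] = 0.073112, running G = 0.143541
t=6: π = [0.3814, 0.1856, 0.1959, 0.2371], E[r] = 0.1237, γ^t·E[r] = 0.065734, running G = 0.209275
t=7: π = [0.3814, 0.1856, 0.1959, 0.2371], E[r] = 0.1237, γ^t·E[r] = 0.059172, running G = 0.268447

G = 0.2684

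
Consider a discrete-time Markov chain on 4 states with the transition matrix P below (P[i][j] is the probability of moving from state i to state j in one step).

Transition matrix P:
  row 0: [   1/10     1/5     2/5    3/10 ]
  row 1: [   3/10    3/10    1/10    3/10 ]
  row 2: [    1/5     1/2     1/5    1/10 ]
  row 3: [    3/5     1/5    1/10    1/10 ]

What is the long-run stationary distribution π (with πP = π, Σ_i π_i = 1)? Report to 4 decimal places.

Balance equations π_j = Σ_i π_i·P[i][j]:
  π_0 = 1/10·π_0 + 3/10·π_1 + 1/5·π_2 + 3/5·π_3
  π_1 = 1/5·π_0 + 3/10·π_1 + 1/2·π_2 + 1/5·π_3
  π_2 = 2/5·π_0 + 1/10·π_1 + 1/5·π_2 + 1/10·π_3
  normalize: π_0 + π_1 + π_2 + π_3 = 1
Solving the linear system gives exactly π = [43/150, 131/450, 31/150, 97/450].

π = [0.2867, 0.2911, 0.2067, 0.2156]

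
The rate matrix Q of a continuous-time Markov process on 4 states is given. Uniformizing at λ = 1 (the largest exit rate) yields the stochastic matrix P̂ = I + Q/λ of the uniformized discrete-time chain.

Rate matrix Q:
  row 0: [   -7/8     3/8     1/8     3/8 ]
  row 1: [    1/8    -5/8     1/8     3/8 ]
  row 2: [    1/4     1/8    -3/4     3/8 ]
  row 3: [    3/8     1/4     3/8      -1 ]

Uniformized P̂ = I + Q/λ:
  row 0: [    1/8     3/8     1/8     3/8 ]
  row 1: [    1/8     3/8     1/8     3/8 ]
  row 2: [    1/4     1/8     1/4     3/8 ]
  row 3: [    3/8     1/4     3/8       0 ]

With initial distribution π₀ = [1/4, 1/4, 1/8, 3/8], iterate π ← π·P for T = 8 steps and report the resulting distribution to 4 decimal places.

t=0: π = [0.2500, 0.2500, 0.1250, 0.3750]
t=1: π = [0.2344, 0.2969, 0.2344, 0.2344]
t=2: π = [0.2129, 0.2871, 0.2129, 0.2871]
t=3: π = [0.2234, 0.2859, 0.2234, 0.2673]
t=4: π = [0.2198, 0.2857, 0.2198, 0.2747]
t=5: π = [0.2212, 0.2857, 0.2212, 0.2720]
t=6: π = [0.2206, 0.2857, 0.2206, 0.2730]
t=7: π = [0.2208, 0.2857, 0.2208, 0.2726]
t=8: π = [0.2208, 0.2857, 0.2208, 0.2728]

π = [0.2208, 0.2857, 0.2208, 0.2728]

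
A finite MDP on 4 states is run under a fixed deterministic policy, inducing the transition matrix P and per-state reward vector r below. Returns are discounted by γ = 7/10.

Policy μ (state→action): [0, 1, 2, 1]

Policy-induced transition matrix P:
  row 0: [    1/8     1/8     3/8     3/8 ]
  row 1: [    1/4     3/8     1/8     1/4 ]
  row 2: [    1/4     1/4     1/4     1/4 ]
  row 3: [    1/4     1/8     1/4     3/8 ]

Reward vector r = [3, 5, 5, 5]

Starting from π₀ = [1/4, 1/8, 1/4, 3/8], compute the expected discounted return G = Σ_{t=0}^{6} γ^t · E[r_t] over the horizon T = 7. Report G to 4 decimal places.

G = 13.8835

t=0: π = [0.2500, 0.1250, 0.2500, 0.3750], E[r] = 4.5000, γ^t·E[r] = 4.500000, running G = 4.500000
t=1: π = [0.2188, 0.1875, 0.2656, 0.3281], E[r] = 4.5625, γ^t·E[r] = 3.193750, running G = 7.693750
t=2: π = [0.2227, 0.2051, 0.2539, 0.3184], E[r] = 4.5547, γ^t·E[r] = 2.231797, running G = 9.925547
t=3: π = [0.2222, 0.2080, 0.2522, 0.3176], E[r] = 4.5557, γ^t·E[r] = 1.562593, running G = 11.488140
t=4: π = [0.2222, 0.2085, 0.2518, 0.3175], E[r] = 4.5555, γ^t·E[r] = 1.093786, running G = 12.581925
t=5: π = [0.2222, 0.2086, 0.2517, 0.3175], E[r] = 4.5556, γ^t·E[r] = 0.765653, running G = 13.347578
t=6: π = [0.2222, 0.2086, 0.2517, 0.3175], E[r] = 4.5556, γ^t·E[r] = 0.535957, running G = 13.883534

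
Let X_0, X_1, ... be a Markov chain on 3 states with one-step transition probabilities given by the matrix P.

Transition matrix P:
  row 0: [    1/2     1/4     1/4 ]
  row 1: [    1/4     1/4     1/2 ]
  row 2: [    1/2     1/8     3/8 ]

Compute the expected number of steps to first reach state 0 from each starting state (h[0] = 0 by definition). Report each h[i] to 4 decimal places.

h = [0.0000, 2.7692, 2.1538]

First-step conditioning: h[0] = 0; for i ≠ 0, h[i] = 1 + Σ_k P[i][k]·h[k].
  h[1] = 1 + 1/4·h[1] + 1/2·h[2]
  h[2] = 1 + 1/8·h[1] + 3/8·h[2]
Solving the 2×2 linear system over states ≠ 0 gives exactly h = [0, 36/13, 28/13] (h[0] = 0 is the target).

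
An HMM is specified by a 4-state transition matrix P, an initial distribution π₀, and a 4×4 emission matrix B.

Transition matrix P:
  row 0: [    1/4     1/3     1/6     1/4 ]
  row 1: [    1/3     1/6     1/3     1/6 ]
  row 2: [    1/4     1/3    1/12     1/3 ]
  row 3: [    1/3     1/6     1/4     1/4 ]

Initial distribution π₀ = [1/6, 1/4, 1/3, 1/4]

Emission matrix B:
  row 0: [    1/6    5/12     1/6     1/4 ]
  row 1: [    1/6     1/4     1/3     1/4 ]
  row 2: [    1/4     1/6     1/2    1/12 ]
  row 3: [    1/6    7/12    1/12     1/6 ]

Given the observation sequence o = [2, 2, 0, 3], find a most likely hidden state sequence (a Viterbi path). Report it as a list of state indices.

t=0: δ = [2.778e-02, 8.333e-02, 1.667e-01, 2.083e-02]  (obs o_0=2)
t=1: δ = [6.944e-03, 1.852e-02, 1.389e-02, 4.630e-03]  ψ = [2, 2, 1, 2]  (obs o_1=2)
t=2: δ = [1.029e-03, 7.716e-04, 1.543e-03, 7.716e-04]  ψ = [1, 2, 1, 2]  (obs o_2=0)
t=3: δ = [9.645e-05, 1.286e-04, 2.143e-05, 8.573e-05]  ψ = [2, 2, 1, 2]  (obs o_3=3)
backtrack: best end state = 1; path = [2, 1, 2, 1]

path = [2, 1, 2, 1]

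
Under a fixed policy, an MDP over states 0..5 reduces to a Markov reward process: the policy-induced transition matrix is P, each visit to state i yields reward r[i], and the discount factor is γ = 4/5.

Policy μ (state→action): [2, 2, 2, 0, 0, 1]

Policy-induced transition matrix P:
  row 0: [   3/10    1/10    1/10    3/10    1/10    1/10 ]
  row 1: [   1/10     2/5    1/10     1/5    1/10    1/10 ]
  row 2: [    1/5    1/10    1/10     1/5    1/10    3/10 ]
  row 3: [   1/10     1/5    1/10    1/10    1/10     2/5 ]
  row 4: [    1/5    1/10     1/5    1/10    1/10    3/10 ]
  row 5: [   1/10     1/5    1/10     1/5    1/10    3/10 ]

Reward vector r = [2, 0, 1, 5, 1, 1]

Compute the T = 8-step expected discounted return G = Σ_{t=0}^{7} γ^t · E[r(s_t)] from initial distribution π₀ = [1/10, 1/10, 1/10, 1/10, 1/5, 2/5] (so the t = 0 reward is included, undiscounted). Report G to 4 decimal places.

t=0: π = [0.1000, 0.1000, 0.1000, 0.1000, 0.2000, 0.4000], E[r] = 1.4000, γ^t·E[r] = 1.400000, running G = 1.400000
t=1: π = [0.1500, 0.1800, 0.1200, 0.1800, 0.1000, 0.2700], E[r] = 1.6900, γ^t·E[r] = 1.352000, running G = 2.752000
t=2: π = [0.1520, 0.1990, 0.1100, 0.1870, 0.1000, 0.2520], E[r] = 1.7010, γ^t·E[r] = 1.088640, running G = 3.840640
t=3: π = [0.1514, 0.2036, 0.1100, 0.1865, 0.1000, 0.2485], E[r] = 1.6938, γ^t·E[r] = 0.867226, running G = 4.707866
t=4: π = [0.1513, 0.2046, 0.1100, 0.1865, 0.1000, 0.2477], E[r] = 1.6927, γ^t·E[r] = 0.693314, running G = 5.401179
t=5: π = [0.1513, 0.2048, 0.1100, 0.1865, 0.1000, 0.2475], E[r] = 1.6924, γ^t·E[r] = 0.554560, running G = 5.955740
t=6: π = [0.1513, 0.2048, 0.1100, 0.1865, 0.1000, 0.2474], E[r] = 1.6923, γ^t·E[r] = 0.443634, running G = 6.399374
t=7: π = [0.1513, 0.2048, 0.1100, 0.1865, 0.1000, 0.2474], E[r] = 1.6923, γ^t·E[r] = 0.354905, running G = 6.754279

G = 6.7543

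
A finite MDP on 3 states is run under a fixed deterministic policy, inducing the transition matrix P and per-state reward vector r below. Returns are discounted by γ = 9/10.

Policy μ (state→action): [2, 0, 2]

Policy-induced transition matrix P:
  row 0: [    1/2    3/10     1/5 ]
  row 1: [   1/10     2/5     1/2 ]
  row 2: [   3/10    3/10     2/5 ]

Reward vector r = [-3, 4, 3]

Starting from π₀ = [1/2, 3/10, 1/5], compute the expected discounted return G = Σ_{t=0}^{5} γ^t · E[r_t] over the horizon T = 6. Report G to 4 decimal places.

G = 5.8097

t=0: π = [0.5000, 0.3000, 0.2000], E[r] = 0.3000, γ^t·E[r] = 0.300000, running G = 0.300000
t=1: π = [0.3400, 0.3300, 0.3300], E[r] = 1.2900, γ^t·E[r] = 1.161000, running G = 1.461000
t=2: π = [0.3020, 0.3330, 0.3650], E[r] = 1.5210, γ^t·E[r] = 1.232010, running G = 2.693010
t=3: π = [0.2938, 0.3333, 0.3729], E[r] = 1.5705, γ^t·E[r] = 1.144895, running G = 3.837905
t=4: π = [0.2921, 0.3333, 0.3746], E[r] = 1.5807, γ^t·E[r] = 1.037117, running G = 4.875021
t=5: π = [0.2918, 0.3333, 0.3749], E[r] = 1.5828, γ^t·E[r] = 0.934633, running G = 5.809654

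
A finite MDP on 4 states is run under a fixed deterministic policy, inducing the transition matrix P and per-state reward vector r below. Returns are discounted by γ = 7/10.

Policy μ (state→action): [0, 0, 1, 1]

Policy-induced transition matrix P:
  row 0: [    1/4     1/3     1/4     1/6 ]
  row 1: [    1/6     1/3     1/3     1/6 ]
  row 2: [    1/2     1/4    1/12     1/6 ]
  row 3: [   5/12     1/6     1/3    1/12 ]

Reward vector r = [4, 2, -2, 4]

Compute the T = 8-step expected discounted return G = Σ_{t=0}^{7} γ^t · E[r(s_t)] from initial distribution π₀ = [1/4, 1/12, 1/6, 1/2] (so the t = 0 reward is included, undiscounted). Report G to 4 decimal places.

t=0: π = [0.2500, 0.0833, 0.1667, 0.5000], E[r] = 2.8333, γ^t·E[r] = 2.833333, running G = 2.833333
t=1: π = [0.3681, 0.2361, 0.2708, 0.1250], E[r] = 1.9028, γ^t·E[r] = 1.331944, running G = 4.165278
t=2: π = [0.3189, 0.2899, 0.2350, 0.1563], E[r] = 2.0104, γ^t·E[r] = 0.985104, running G = 5.150382
t=3: π = [0.3106, 0.2877, 0.2480, 0.1536], E[r] = 1.9364, γ^t·E[r] = 0.664199, running G = 5.814581
t=4: π = [0.3136, 0.2871, 0.2454, 0.1539], E[r] = 1.9532, γ^t·E[r] = 0.468970, running G = 6.283551
t=5: π = [0.3131, 0.2872, 0.2458, 0.1538], E[r] = 1.9505, γ^t·E[r] = 0.327822, running G = 6.611373
t=6: π = [0.3132, 0.2872, 0.2458, 0.1538], E[r] = 1.9509, γ^t·E[r] = 0.229519, running G = 6.840893
t=7: π = [0.3132, 0.2872, 0.2458, 0.1538], E[r] = 1.9508, γ^t·E[r] = 0.160660, running G = 7.001553

G = 7.0016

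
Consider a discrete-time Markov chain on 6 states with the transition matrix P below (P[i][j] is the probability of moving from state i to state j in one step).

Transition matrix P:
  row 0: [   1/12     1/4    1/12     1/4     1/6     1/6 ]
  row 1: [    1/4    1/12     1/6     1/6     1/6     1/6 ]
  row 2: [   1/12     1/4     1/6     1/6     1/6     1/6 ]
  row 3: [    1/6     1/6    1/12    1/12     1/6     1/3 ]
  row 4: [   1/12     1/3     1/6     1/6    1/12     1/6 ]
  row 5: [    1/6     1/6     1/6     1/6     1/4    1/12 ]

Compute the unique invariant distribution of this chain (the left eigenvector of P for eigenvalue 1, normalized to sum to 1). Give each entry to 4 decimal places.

π = [0.1456, 0.2017, 0.1408, 0.1650, 0.1676, 0.1792]

Balance equations π_j = Σ_i π_i·P[i][j]:
  π_0 = 1/12·π_0 + 1/4·π_1 + 1/12·π_2 + 1/6·π_3 + 1/12·π_4 + 1/6·π_5
  π_1 = 1/4·π_0 + 1/12·π_1 + 1/4·π_2 + 1/6·π_3 + 1/3·π_4 + 1/6·π_5
  π_2 = 1/12·π_0 + 1/6·π_1 + 1/6·π_2 + 1/12·π_3 + 1/6·π_4 + 1/6·π_5
  π_3 = 1/4·π_0 + 1/6·π_1 + 1/6·π_2 + 1/12·π_3 + 1/6·π_4 + 1/6·π_5
  π_4 = 1/6·π_0 + 1/6·π_1 + 1/6·π_2 + 1/6·π_3 + 1/12·π_4 + 1/4·π_5
  normalize: π_0 + π_1 + π_2 + π_3 + π_4 + π_5 = 1
Solving the linear system gives exactly π = [13353/91688, 36981/183376, 25815/183376, 15133/91688, 7685/45844, 8217/45844].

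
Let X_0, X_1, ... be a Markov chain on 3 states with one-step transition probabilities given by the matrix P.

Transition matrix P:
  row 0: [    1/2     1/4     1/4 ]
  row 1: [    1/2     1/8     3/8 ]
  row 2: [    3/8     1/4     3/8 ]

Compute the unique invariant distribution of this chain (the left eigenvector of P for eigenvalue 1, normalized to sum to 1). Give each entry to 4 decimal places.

Balance equations π_j = Σ_i π_i·P[i][j]:
  π_0 = 1/2·π_0 + 1/2·π_1 + 3/8·π_2
  π_1 = 1/4·π_0 + 1/8·π_1 + 1/4·π_2
  normalize: π_0 + π_1 + π_2 = 1
Solving the linear system gives exactly π = [29/63, 2/9, 20/63].

π = [0.4603, 0.2222, 0.3175]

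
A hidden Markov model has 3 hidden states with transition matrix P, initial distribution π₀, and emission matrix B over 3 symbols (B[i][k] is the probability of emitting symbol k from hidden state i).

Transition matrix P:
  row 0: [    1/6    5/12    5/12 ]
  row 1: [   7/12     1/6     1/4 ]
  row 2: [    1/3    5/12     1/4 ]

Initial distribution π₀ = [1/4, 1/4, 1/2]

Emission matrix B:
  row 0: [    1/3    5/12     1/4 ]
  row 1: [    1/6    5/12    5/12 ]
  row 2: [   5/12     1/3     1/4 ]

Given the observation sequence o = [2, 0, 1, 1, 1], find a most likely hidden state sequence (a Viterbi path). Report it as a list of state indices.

path = [1, 0, 1, 0, 1]

t=0: δ = [6.250e-02, 1.042e-01, 1.250e-01]  (obs o_0=2)
t=1: δ = [2.025e-02, 8.681e-03, 1.302e-02]  ψ = [1, 2, 2]  (obs o_1=0)
t=2: δ = [2.110e-03, 3.516e-03, 2.813e-03]  ψ = [1, 0, 0]  (obs o_2=1)
t=3: δ = [8.547e-04, 4.884e-04, 2.930e-04]  ψ = [1, 2, 0]  (obs o_3=1)
t=4: δ = [1.187e-04, 1.484e-04, 1.187e-04]  ψ = [1, 0, 0]  (obs o_4=1)
backtrack: best end state = 1; path = [1, 0, 1, 0, 1]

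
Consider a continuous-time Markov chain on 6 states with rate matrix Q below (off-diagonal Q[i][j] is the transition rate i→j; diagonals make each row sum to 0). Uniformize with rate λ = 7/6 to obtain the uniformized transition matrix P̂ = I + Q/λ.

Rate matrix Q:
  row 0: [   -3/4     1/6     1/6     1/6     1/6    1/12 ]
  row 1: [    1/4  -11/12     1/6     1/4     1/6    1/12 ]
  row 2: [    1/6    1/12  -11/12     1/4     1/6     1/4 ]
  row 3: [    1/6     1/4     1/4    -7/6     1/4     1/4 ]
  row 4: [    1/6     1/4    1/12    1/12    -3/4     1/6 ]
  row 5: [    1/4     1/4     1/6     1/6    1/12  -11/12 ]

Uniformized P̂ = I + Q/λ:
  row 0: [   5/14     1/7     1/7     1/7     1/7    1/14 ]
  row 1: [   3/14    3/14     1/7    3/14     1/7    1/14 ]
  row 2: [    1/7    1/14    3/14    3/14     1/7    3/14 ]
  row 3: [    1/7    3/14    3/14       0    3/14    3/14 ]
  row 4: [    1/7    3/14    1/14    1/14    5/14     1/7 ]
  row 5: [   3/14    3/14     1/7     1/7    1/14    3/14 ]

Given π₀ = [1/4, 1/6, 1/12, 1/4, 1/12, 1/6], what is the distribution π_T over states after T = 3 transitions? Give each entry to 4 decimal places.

t=0: π = [0.2500, 0.1667, 0.0833, 0.2500, 0.0833, 0.1667]
t=1: π = [0.2202, 0.1845, 0.1607, 0.1190, 0.1667, 0.1488]
t=2: π = [0.2139, 0.1756, 0.1509, 0.1386, 0.1764, 0.1446]
t=3: π = [0.2116, 0.1774, 0.1509, 0.1338, 0.1802, 0.1460]

π = [0.2116, 0.1774, 0.1509, 0.1338, 0.1802, 0.1460]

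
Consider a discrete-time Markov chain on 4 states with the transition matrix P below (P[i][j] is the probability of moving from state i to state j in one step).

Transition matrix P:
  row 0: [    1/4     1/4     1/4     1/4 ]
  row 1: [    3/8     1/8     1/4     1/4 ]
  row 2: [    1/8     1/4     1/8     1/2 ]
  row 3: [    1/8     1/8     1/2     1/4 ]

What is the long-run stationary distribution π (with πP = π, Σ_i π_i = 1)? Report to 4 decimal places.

Balance equations π_j = Σ_i π_i·P[i][j]:
  π_0 = 1/4·π_0 + 3/8·π_1 + 1/8·π_2 + 1/8·π_3
  π_1 = 1/4·π_0 + 1/8·π_1 + 1/4·π_2 + 1/8·π_3
  π_2 = 1/4·π_0 + 1/4·π_1 + 1/8·π_2 + 1/2·π_3
  normalize: π_0 + π_1 + π_2 + π_3 = 1
Solving the linear system gives exactly π = [10/51, 19/102, 5/17, 11/34].

π = [0.1961, 0.1863, 0.2941, 0.3235]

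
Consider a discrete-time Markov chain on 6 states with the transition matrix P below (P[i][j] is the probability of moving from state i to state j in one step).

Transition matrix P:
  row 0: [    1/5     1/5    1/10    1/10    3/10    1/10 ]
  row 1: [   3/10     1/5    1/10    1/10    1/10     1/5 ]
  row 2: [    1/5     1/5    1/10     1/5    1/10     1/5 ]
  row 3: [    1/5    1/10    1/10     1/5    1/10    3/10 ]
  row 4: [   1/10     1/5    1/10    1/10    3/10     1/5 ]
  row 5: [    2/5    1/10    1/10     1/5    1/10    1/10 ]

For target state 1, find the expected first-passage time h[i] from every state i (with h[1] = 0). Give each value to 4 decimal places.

First-step conditioning: h[1] = 0; for i ≠ 1, h[i] = 1 + Σ_k P[i][k]·h[k].
  h[0] = 1 + 1/5·h[0] + 1/10·h[2] + 1/10·h[3] + 3/10·h[4] + 1/10·h[5]
  h[2] = 1 + 1/5·h[0] + 1/10·h[2] + 1/5·h[3] + 1/10·h[4] + 1/5·h[5]
  h[3] = 1 + 1/5·h[0] + 1/10·h[2] + 1/5·h[3] + 1/10·h[4] + 3/10·h[5]
  h[4] = 1 + 1/10·h[0] + 1/10·h[2] + 1/10·h[3] + 3/10·h[4] + 1/5·h[5]
  h[5] = 1 + 2/5·h[0] + 1/10·h[2] + 1/5·h[3] + 1/10·h[4] + 1/10·h[5]
Solving the 5×5 linear system over states ≠ 1 gives exactly h = [100/17, 0, 920/153, 20/3, 910/153, 1000/153] (h[1] = 0 is the target).

h = [5.8824, 0.0000, 6.0131, 6.6667, 5.9477, 6.5359]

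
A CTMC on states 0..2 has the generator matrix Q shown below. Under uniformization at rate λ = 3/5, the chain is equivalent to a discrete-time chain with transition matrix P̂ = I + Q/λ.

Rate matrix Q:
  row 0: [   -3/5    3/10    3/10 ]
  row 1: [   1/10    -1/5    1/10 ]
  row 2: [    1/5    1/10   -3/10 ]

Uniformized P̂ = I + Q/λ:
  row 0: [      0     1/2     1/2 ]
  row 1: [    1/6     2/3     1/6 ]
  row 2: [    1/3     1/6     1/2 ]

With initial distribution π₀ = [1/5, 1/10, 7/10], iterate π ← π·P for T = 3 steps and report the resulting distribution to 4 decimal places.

π = [0.2005, 0.4301, 0.3694]

t=0: π = [0.2000, 0.1000, 0.7000]
t=1: π = [0.2500, 0.2833, 0.4667]
t=2: π = [0.2028, 0.3917, 0.4056]
t=3: π = [0.2005, 0.4301, 0.3694]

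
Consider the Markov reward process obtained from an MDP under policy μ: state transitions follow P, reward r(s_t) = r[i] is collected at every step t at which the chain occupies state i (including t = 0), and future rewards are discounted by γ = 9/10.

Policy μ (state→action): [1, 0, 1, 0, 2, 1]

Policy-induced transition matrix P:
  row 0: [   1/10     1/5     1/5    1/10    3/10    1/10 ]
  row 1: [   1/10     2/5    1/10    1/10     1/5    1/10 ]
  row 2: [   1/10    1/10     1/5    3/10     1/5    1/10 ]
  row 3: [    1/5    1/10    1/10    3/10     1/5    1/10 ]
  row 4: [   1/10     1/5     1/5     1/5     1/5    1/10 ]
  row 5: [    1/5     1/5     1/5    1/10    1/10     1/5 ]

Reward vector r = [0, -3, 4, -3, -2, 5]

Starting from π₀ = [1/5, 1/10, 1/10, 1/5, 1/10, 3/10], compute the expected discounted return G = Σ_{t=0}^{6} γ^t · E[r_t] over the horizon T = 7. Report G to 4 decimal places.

t=0: π = [0.2000, 0.1000, 0.1000, 0.2000, 0.1000, 0.3000], E[r] = 0.8000, γ^t·E[r] = 0.800000, running G = 0.800000
t=1: π = [0.1500, 0.1900, 0.1700, 0.1700, 0.1900, 0.1300], E[r] = -0.1300, γ^t·E[r] = -0.117000, running G = 0.683000
t=2: π = [0.1300, 0.2040, 0.1640, 0.1870, 0.2020, 0.1130], E[r] = -0.3560, γ^t·E[r] = -0.288360, running G = 0.394640
t=3: π = [0.1300, 0.2057, 0.1609, 0.1904, 0.2017, 0.1113], E[r] = -0.3916, γ^t·E[r] = -0.285476, running G = 0.109164
t=4: π = [0.1302, 0.2060, 0.1604, 0.1904, 0.2019, 0.1111], E[r] = -0.3959, γ^t·E[r] = -0.259717, running G = -0.150554
t=5: π = [0.1302, 0.2061, 0.1604, 0.1904, 0.2019, 0.1111], E[r] = -0.3962, γ^t·E[r] = -0.233971, running G = -0.384525
t=6: π = [0.1301, 0.2062, 0.1604, 0.1903, 0.2019, 0.1111], E[r] = -0.3963, γ^t·E[r] = -0.210608, running G = -0.595132

G = -0.5951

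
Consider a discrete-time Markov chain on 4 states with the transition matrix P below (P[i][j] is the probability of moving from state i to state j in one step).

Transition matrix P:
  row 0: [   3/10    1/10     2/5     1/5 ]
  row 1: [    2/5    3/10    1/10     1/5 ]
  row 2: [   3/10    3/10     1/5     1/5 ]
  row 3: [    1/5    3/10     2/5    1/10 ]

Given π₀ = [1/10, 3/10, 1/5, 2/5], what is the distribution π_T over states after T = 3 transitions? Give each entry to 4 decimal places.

t=0: π = [0.1000, 0.3000, 0.2000, 0.4000]
t=1: π = [0.2900, 0.2800, 0.2700, 0.1600]
t=2: π = [0.3120, 0.2420, 0.2620, 0.1840]
t=3: π = [0.3058, 0.2376, 0.2750, 0.1816]

π = [0.3058, 0.2376, 0.2750, 0.1816]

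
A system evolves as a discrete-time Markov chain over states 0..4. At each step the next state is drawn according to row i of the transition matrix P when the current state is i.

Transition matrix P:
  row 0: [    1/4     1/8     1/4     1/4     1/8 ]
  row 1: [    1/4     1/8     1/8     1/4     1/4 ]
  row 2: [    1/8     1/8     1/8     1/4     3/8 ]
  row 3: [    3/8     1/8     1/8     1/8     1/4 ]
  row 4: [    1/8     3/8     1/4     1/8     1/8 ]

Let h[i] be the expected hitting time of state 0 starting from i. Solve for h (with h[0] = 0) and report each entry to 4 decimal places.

h = [0.0000, 4.4414, 5.0738, 3.9479, 5.0599]

First-step conditioning: h[0] = 0; for i ≠ 0, h[i] = 1 + Σ_k P[i][k]·h[k].
  h[1] = 1 + 1/8·h[1] + 1/8·h[2] + 1/4·h[3] + 1/4·h[4]
  h[2] = 1 + 1/8·h[1] + 1/8·h[2] + 1/4·h[3] + 3/8·h[4]
  h[3] = 1 + 1/8·h[1] + 1/8·h[2] + 1/8·h[3] + 1/4·h[4]
  h[4] = 1 + 3/8·h[1] + 1/4·h[2] + 1/8·h[3] + 1/8·h[4]
Solving the 4×4 linear system over states ≠ 0 gives exactly h = [0, 5112/1151, 5840/1151, 4544/1151, 5824/1151] (h[0] = 0 is the target).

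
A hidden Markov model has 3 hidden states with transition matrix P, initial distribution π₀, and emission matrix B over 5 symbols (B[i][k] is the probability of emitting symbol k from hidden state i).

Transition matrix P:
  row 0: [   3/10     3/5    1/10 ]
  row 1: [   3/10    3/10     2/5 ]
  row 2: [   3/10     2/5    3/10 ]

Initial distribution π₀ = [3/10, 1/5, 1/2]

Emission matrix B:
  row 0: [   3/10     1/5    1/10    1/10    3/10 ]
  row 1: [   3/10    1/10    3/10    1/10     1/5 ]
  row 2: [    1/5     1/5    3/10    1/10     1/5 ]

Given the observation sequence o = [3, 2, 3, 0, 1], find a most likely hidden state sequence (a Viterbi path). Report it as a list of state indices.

t=0: δ = [3.000e-02, 2.000e-02, 5.000e-02]  (obs o_0=3)
t=1: δ = [1.500e-03, 6.000e-03, 4.500e-03]  ψ = [2, 2, 2]  (obs o_1=2)
t=2: δ = [1.800e-04, 1.800e-04, 2.400e-04]  ψ = [1, 1, 1]  (obs o_2=3)
t=3: δ = [2.160e-05, 3.240e-05, 1.440e-05]  ψ = [2, 0, 1]  (obs o_3=0)
t=4: δ = [1.944e-06, 1.296e-06, 2.592e-06]  ψ = [1, 0, 1]  (obs o_4=1)
backtrack: best end state = 2; path = [2, 1, 0, 1, 2]

path = [2, 1, 0, 1, 2]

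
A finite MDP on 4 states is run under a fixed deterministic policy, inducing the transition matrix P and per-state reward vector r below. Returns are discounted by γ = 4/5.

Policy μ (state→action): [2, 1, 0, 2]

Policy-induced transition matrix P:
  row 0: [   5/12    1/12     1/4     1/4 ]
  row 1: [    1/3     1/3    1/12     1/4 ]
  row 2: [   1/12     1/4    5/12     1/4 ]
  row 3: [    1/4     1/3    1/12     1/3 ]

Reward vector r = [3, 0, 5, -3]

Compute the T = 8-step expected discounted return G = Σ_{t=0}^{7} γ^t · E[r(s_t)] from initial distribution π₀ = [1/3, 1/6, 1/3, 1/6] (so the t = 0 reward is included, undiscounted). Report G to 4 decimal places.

t=0: π = [0.3333, 0.1667, 0.3333, 0.1667], E[r] = 2.1667, γ^t·E[r] = 2.166667, running G = 2.166667
t=1: π = [0.2639, 0.2222, 0.2500, 0.2639], E[r] = 1.2500, γ^t·E[r] = 1.000000, running G = 3.166667
t=2: π = [0.2708, 0.2465, 0.2106, 0.2720], E[r] = 1.0498, γ^t·E[r] = 0.671852, running G = 3.838519
t=3: π = [0.2806, 0.2481, 0.1987, 0.2727], E[r] = 1.0172, γ^t·E[r] = 0.520790, running G = 4.359309
t=4: π = [0.2843, 0.2466, 0.1963, 0.2727], E[r] = 1.0164, γ^t·E[r] = 0.416326, running G = 4.775635
t=5: π = [0.2852, 0.2459, 0.1962, 0.2727], E[r] = 1.0183, γ^t·E[r] = 0.333671, running G = 5.109306
t=6: π = [0.2853, 0.2457, 0.1963, 0.2727], E[r] = 1.0191, γ^t·E[r] = 0.267152, running G = 5.376458
t=7: π = [0.2853, 0.2456, 0.1963, 0.2727], E[r] = 1.0193, γ^t·E[r] = 0.213766, running G = 5.590224

G = 5.5902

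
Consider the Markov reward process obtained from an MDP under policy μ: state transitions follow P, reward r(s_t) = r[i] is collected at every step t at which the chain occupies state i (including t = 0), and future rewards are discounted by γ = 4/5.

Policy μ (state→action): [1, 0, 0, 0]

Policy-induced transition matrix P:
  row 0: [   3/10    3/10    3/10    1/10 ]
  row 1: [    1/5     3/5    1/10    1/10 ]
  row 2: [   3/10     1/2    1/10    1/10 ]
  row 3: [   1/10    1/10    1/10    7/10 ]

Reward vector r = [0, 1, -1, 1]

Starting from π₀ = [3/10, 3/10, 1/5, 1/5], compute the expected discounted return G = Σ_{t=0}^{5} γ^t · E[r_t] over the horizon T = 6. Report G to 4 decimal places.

t=0: π = [0.3000, 0.3000, 0.2000, 0.2000], E[r] = 0.3000, γ^t·E[r] = 0.300000, running G = 0.300000
t=1: π = [0.2300, 0.3900, 0.1600, 0.2200], E[r] = 0.4500, γ^t·E[r] = 0.360000, running G = 0.660000
t=2: π = [0.2170, 0.4050, 0.1460, 0.2320], E[r] = 0.4910, γ^t·E[r] = 0.314240, running G = 0.974240
t=3: π = [0.2131, 0.4043, 0.1434, 0.2392], E[r] = 0.5001, γ^t·E[r] = 0.256051, running G = 1.230291
t=4: π = [0.2117, 0.4021, 0.1426, 0.2435], E[r] = 0.5030, γ^t·E[r] = 0.206041, running G = 1.436332
t=5: π = [0.2111, 0.4005, 0.1423, 0.2461], E[r] = 0.5042, γ^t·E[r] = 0.165224, running G = 1.601557

G = 1.6016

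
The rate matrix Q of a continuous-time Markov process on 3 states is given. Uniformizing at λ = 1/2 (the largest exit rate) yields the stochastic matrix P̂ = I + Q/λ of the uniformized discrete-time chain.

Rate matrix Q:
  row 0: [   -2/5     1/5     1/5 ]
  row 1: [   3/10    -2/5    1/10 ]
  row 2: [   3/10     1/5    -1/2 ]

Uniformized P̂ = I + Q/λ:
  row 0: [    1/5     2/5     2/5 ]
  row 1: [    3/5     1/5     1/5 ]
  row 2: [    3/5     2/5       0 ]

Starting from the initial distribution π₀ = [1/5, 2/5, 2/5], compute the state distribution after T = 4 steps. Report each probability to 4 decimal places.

π = [0.4227, 0.3334, 0.2438]

t=0: π = [0.2000, 0.4000, 0.4000]
t=1: π = [0.5200, 0.3200, 0.1600]
t=2: π = [0.3920, 0.3360, 0.2720]
t=3: π = [0.4432, 0.3328, 0.2240]
t=4: π = [0.4227, 0.3334, 0.2438]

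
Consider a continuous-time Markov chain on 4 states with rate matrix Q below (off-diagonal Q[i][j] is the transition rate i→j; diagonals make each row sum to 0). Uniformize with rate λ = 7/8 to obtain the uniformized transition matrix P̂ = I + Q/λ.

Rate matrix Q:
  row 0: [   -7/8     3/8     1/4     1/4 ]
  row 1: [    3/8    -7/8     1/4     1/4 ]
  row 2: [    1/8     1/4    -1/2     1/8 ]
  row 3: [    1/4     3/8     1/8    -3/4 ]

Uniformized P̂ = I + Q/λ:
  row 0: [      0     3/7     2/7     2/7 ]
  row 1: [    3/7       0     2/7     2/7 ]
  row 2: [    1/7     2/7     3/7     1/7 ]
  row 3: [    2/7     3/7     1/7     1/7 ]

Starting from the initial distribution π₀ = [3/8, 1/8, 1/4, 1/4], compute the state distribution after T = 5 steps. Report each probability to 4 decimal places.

π = [0.2169, 0.2724, 0.2979, 0.2128]

t=0: π = [0.3750, 0.1250, 0.2500, 0.2500]
t=1: π = [0.1607, 0.3393, 0.2857, 0.2143]
t=2: π = [0.2474, 0.2423, 0.2959, 0.2143]
t=3: π = [0.2074, 0.2824, 0.2974, 0.2128]
t=4: π = [0.2243, 0.2650, 0.2978, 0.2128]
t=5: π = [0.2169, 0.2724, 0.2979, 0.2128]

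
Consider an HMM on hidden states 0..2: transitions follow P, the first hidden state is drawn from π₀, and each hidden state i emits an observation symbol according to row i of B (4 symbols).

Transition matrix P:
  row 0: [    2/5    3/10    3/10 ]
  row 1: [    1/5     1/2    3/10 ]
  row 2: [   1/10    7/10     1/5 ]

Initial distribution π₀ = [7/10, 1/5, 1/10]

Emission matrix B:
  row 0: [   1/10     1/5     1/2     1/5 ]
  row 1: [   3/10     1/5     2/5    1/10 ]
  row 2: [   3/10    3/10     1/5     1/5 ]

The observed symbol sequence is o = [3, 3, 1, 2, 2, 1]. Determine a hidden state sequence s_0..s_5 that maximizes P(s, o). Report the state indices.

t=0: δ = [1.400e-01, 2.000e-02, 2.000e-02]  (obs o_0=3)
t=1: δ = [1.120e-02, 4.200e-03, 8.400e-03]  ψ = [0, 0, 0]  (obs o_1=3)
t=2: δ = [8.960e-04, 1.176e-03, 1.008e-03]  ψ = [0, 2, 0]  (obs o_2=1)
t=3: δ = [1.792e-04, 2.822e-04, 7.056e-05]  ψ = [0, 2, 1]  (obs o_3=2)
t=4: δ = [3.584e-05, 5.645e-05, 1.693e-05]  ψ = [0, 1, 1]  (obs o_4=2)
t=5: δ = [2.867e-06, 5.645e-06, 5.080e-06]  ψ = [0, 1, 1]  (obs o_5=1)
backtrack: best end state = 1; path = [0, 0, 2, 1, 1, 1]

path = [0, 0, 2, 1, 1, 1]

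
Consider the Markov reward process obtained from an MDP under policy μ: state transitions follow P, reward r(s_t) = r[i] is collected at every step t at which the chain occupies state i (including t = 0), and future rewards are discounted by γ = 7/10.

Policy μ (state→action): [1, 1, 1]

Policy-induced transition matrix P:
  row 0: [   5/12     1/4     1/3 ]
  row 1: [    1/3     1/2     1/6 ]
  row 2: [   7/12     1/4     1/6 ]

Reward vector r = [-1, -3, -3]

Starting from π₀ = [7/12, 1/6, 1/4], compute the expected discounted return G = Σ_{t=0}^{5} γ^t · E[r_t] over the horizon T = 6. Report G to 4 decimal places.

t=0: π = [0.5833, 0.1667, 0.2500], E[r] = -1.8333, γ^t·E[r] = -1.833333, running G = -1.833333
t=1: π = [0.4444, 0.2917, 0.2639], E[r] = -2.1111, γ^t·E[r] = -1.477778, running G = -3.311111
t=2: π = [0.4363, 0.3229, 0.2407], E[r] = -2.1273, γ^t·E[r] = -1.042384, running G = -4.353495
t=3: π = [0.4299, 0.3307, 0.2394], E[r] = -2.1402, γ^t·E[r] = -0.734102, running G = -5.087597
t=4: π = [0.4290, 0.3327, 0.2383], E[r] = -2.1420, γ^t·E[r] = -0.514292, running G = -5.601890
t=5: π = [0.4287, 0.3332, 0.2382], E[r] = -2.1427, γ^t·E[r] = -0.360120, running G = -5.962009

G = -5.9620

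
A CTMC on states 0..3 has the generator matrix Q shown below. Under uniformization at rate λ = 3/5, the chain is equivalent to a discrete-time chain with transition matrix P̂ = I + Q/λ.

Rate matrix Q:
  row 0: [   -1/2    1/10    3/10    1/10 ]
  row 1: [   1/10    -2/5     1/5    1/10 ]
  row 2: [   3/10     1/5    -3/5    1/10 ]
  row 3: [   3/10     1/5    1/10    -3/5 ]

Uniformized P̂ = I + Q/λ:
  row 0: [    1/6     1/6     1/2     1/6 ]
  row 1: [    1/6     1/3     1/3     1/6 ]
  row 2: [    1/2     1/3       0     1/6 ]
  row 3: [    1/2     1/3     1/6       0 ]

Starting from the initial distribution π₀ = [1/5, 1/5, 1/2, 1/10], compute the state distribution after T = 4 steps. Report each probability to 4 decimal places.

t=0: π = [0.2000, 0.2000, 0.5000, 0.1000]
t=1: π = [0.3667, 0.3000, 0.1833, 0.1500]
t=2: π = [0.2778, 0.2722, 0.3083, 0.1417]
t=3: π = [0.3167, 0.2870, 0.2532, 0.1431]
t=4: π = [0.2988, 0.2806, 0.2779, 0.1428]

π = [0.2988, 0.2806, 0.2779, 0.1428]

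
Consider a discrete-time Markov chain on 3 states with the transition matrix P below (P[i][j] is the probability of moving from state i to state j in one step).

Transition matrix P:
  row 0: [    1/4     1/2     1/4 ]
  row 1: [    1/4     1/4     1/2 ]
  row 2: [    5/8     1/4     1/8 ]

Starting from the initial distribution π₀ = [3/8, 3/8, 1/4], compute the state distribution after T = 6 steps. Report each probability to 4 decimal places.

π = [0.3617, 0.3405, 0.2979]

t=0: π = [0.3750, 0.3750, 0.2500]
t=1: π = [0.3438, 0.3438, 0.3125]
t=2: π = [0.3672, 0.3359, 0.2969]
t=3: π = [0.3613, 0.3418, 0.2969]
t=4: π = [0.3613, 0.3403, 0.2983]
t=5: π = [0.3619, 0.3403, 0.2978]
t=6: π = [0.3617, 0.3405, 0.2979]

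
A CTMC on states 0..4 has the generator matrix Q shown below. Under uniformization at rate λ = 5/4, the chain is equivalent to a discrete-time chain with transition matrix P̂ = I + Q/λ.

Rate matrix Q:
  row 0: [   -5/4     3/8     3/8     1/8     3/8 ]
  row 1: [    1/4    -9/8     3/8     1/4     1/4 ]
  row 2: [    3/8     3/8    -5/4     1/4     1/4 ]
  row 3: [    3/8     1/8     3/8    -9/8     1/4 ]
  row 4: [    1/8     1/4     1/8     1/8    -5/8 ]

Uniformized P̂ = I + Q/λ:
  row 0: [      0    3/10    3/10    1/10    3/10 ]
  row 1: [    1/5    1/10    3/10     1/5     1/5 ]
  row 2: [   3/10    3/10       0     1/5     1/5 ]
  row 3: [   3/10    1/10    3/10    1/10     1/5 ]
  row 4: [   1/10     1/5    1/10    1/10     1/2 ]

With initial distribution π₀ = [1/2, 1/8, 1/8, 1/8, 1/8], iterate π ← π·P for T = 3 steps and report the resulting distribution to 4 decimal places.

π = [0.1651, 0.2010, 0.1891, 0.1370, 0.3078]

t=0: π = [0.5000, 0.1250, 0.1250, 0.1250, 0.1250]
t=1: π = [0.1125, 0.2375, 0.2375, 0.1250, 0.2875]
t=2: π = [0.1850, 0.1988, 0.1713, 0.1475, 0.2975]
t=3: π = [0.1651, 0.2010, 0.1891, 0.1370, 0.3078]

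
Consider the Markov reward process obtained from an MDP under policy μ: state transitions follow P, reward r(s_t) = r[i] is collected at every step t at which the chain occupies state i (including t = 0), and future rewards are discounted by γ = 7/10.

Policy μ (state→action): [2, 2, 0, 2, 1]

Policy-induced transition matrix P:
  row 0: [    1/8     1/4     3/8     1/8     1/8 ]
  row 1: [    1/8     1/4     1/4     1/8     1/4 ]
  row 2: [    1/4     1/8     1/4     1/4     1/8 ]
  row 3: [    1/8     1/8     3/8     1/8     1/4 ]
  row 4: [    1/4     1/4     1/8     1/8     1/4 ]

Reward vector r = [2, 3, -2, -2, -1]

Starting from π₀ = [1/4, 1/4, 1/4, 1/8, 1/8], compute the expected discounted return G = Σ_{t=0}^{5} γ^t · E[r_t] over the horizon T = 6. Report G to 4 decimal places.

t=0: π = [0.2500, 0.2500, 0.2500, 0.1250, 0.1250], E[r] = 0.3750, γ^t·E[r] = 0.375000, running G = 0.375000
t=1: π = [0.1719, 0.2031, 0.2813, 0.1563, 0.1875], E[r] = -0.1094, γ^t·E[r] = -0.076563, running G = 0.298438
t=2: π = [0.1836, 0.1953, 0.2676, 0.1602, 0.1934], E[r] = -0.0957, γ^t·E[r] = -0.046895, running G = 0.251543
t=3: π = [0.1826, 0.1965, 0.2688, 0.1584, 0.1936], E[r] = -0.0933, γ^t·E[r] = -0.031989, running G = 0.219554
t=4: π = [0.1828, 0.1966, 0.2684, 0.1586, 0.1936], E[r] = -0.0923, γ^t·E[r] = -0.022150, running G = 0.197404
t=5: π = [0.1828, 0.1966, 0.2685, 0.1586, 0.1936], E[r] = -0.0923, γ^t·E[r] = -0.015512, running G = 0.181892

G = 0.1819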